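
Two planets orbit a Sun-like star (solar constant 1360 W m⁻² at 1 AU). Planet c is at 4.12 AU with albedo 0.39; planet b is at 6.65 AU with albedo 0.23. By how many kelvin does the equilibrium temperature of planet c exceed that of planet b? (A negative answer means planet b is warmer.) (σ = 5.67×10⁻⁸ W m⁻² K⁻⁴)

ΔT ≈ 20.1 K

T_eq = [S₀(1−A)/(4σd²)]^(1/4), so T ∝ (1−A)^(1/4) / √d.
T₁ = [1360×0.61/(4×5.67×10⁻⁸×4.12²)]^(1/4) = 121.16 K.
T₂ = [1360×0.77/(4×5.67×10⁻⁸×6.65²)]^(1/4) = 101.08 K.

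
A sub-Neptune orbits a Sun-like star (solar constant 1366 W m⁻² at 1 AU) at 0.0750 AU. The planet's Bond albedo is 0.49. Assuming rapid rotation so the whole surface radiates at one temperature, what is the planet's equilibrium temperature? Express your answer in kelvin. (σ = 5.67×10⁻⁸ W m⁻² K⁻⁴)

Flux at 0.0750 AU: S = 1366/0.0750² = 2.43×10⁵ W m⁻².
Energy balance: absorbed = emitted ⇒ πR²·S(1−A) = 4πR²·σT_eq⁴, so T_eq⁴ = S(1−A)/(4σ).
T_eq = [2.43×10⁵ × 0.51 / (4 × 5.67×10⁻⁸)]^(1/4) = (5.46×10¹¹)^(1/4) = 860 K.

T_eq ≈ 860 K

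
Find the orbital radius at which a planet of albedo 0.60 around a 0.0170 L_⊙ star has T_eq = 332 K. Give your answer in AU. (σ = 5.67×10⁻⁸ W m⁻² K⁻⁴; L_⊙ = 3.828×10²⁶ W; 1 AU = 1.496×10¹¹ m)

d ≈ 0.0580 AU

L = 0.0170 × 3.828×10²⁶ = 6.51×10²⁴ W.
From T_eq⁴ = L(1−A)/(16πσd²): d = √[L(1−A)/(16πσT_eq⁴)].
d = √[6.51×10²⁴ × 0.40 / (16π × 5.67×10⁻⁸ × (332)⁴)] = 8.67×10⁹ m = 0.0580 AU.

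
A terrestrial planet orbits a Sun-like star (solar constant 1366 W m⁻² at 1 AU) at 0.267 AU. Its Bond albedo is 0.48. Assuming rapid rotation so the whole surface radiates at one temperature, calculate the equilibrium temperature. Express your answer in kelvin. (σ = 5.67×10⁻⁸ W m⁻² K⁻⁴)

Flux at 0.267 AU: S = 1366/0.267² = 1.92×10⁴ W m⁻².
Energy balance: absorbed = emitted ⇒ πR²·S(1−A) = 4πR²·σT_eq⁴, so T_eq⁴ = S(1−A)/(4σ).
T_eq = [1.92×10⁴ × 0.52 / (4 × 5.67×10⁻⁸)]^(1/4) = (4.39×10¹⁰)^(1/4) = 458 K.

T_eq ≈ 458 K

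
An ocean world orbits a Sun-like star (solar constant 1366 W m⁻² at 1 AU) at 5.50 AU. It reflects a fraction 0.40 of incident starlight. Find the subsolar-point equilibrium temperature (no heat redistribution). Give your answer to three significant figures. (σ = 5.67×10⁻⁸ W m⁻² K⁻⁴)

T_ss ≈ 148 K

Flux at 5.50 AU: S = 1366/5.50² = 45.2 W m⁻².
At the subsolar point the surface absorbs S(1−A) and emits σT⁴ per unit area — no factor of 4, since only the local patch is in balance.
T = [45.2 × 0.60 / 5.67×10⁻⁸]^(1/4) = (4.78×10⁸)^(1/4) = 148 K.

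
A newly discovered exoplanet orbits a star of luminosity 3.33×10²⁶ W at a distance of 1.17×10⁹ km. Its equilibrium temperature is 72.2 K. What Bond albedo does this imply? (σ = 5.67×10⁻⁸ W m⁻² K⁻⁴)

d = 1.17×10⁹ km = 1.17×10¹² m.
Flux: S = L/(4πd²) = 3.33×10²⁶/(4π×(1.17×10¹²)²) = 19.4 W m⁻².
From T_eq⁴ = S(1−A)/(4σ): 1−A = 4σT_eq⁴/S.
1−A = 4 × 5.67×10⁻⁸ × (72.2)⁴ / 19.4 = 0.318.

A ≈ 0.68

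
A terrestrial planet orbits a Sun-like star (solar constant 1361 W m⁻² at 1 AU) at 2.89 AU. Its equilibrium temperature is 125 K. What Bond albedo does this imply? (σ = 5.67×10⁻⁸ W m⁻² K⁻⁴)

A ≈ 0.66

Flux at 2.89 AU: S = 1361/2.89² = 163 W m⁻².
From T_eq⁴ = S(1−A)/(4σ): 1−A = 4σT_eq⁴/S.
1−A = 4 × 5.67×10⁻⁸ × (125)⁴ / 163 = 0.340.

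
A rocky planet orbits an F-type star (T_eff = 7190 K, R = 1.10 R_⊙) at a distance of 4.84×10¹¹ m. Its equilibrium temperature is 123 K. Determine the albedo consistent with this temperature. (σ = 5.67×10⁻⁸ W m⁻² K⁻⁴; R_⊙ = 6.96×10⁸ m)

A ≈ 0.86

R_⋆ = 1.10 × 6.96×10⁸ = 7.66×10⁸ m.
L = 4πR_⋆²σT_⋆⁴ = 4π(7.66×10⁸)² × 5.67×10⁻⁸ × (7190)⁴ = 1.12×10²⁷ W.
S = L/(4πd²) = 379 W m⁻².
From T_eq⁴ = S(1−A)/(4σ): 1−A = 4σT_eq⁴/S.
1−A = 4 × 5.67×10⁻⁸ × (123)⁴ / 379 = 0.137.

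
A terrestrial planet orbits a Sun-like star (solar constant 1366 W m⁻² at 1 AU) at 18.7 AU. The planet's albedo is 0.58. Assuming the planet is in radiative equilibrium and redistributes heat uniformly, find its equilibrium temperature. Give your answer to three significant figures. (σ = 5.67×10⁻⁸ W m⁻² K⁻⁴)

Flux at 18.7 AU: S = 1366/18.7² = 3.91 W m⁻².
Energy balance: absorbed = emitted ⇒ πR²·S(1−A) = 4πR²·σT_eq⁴, so T_eq⁴ = S(1−A)/(4σ).
T_eq = [3.91 × 0.42 / (4 × 5.67×10⁻⁸)]^(1/4) = (7.23×10⁶)^(1/4) = 51.9 K.

T_eq ≈ 51.9 K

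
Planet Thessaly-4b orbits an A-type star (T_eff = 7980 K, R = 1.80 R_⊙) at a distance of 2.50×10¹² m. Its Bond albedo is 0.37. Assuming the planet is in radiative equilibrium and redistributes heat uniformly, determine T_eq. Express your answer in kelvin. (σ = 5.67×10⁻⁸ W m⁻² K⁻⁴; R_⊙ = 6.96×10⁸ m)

R_⋆ = 1.80 × 6.96×10⁸ = 1.25×10⁹ m.
L = 4πR_⋆²σT_⋆⁴ = 4π(1.25×10⁹)² × 5.67×10⁻⁸ × (7980)⁴ = 4.53×10²⁷ W.
S = L/(4πd²) = 57.7 W m⁻².
Energy balance: absorbed = emitted ⇒ πR²·S(1−A) = 4πR²·σT_eq⁴, so T_eq⁴ = S(1−A)/(4σ).
T_eq = [57.7 × 0.63 / (4 × 5.67×10⁻⁸)]^(1/4) = (1.60×10⁸)^(1/4) = 113 K.

T_eq ≈ 113 K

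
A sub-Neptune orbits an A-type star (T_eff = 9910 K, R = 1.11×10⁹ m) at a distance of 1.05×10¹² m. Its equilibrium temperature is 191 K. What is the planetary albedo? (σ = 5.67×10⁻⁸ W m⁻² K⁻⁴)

A ≈ 0.51

L = 4πR_⋆²σT_⋆⁴ = 4π(1.11×10⁹)² × 5.67×10⁻⁸ × (9910)⁴ = 8.47×10²⁷ W.
S = L/(4πd²) = 611 W m⁻².
From T_eq⁴ = S(1−A)/(4σ): 1−A = 4σT_eq⁴/S.
1−A = 4 × 5.67×10⁻⁸ × (191)⁴ / 611 = 0.494.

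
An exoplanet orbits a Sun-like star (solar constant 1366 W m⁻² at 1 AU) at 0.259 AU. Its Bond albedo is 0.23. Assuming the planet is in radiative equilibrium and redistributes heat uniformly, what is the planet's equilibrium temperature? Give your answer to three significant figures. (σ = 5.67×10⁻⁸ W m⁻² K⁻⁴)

Flux at 0.259 AU: S = 1366/0.259² = 2.04×10⁴ W m⁻².
Energy balance: absorbed = emitted ⇒ πR²·S(1−A) = 4πR²·σT_eq⁴, so T_eq⁴ = S(1−A)/(4σ).
T_eq = [2.04×10⁴ × 0.77 / (4 × 5.67×10⁻⁸)]^(1/4) = (6.91×10¹⁰)^(1/4) = 513 K.

T_eq ≈ 513 K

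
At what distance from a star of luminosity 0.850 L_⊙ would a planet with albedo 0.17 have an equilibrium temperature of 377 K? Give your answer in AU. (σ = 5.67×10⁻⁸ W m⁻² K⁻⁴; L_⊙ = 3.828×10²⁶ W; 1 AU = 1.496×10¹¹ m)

d ≈ 0.458 AU

L = 0.850 × 3.828×10²⁶ = 3.25×10²⁶ W.
From T_eq⁴ = L(1−A)/(16πσd²): d = √[L(1−A)/(16πσT_eq⁴)].
d = √[3.25×10²⁶ × 0.83 / (16π × 5.67×10⁻⁸ × (377)⁴)] = 6.85×10¹⁰ m = 0.458 AU.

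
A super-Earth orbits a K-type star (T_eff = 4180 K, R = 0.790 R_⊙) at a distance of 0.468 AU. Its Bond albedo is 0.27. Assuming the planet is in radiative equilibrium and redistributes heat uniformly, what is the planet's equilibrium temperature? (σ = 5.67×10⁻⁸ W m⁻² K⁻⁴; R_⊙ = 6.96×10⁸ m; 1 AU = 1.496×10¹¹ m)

T_eq ≈ 242 K

R_⋆ = 0.790 × 6.96×10⁸ = 5.50×10⁸ m.
d = 0.468 AU = 7.00×10¹⁰ m.
L = 4πR_⋆²σT_⋆⁴ = 4π(5.50×10⁸)² × 5.67×10⁻⁸ × (4180)⁴ = 6.58×10²⁵ W.
S = L/(4πd²) = 1070 W m⁻².
Energy balance: absorbed = emitted ⇒ πR²·S(1−A) = 4πR²·σT_eq⁴, so T_eq⁴ = S(1−A)/(4σ).
T_eq = [1070 × 0.73 / (4 × 5.67×10⁻⁸)]^(1/4) = (3.44×10⁹)^(1/4) = 242 K.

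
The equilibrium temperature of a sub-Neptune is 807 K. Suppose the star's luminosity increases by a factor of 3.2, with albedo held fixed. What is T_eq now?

T_eq ≈ 1080 K

T_eq ∝ L^(1/4) · d^(−1/2).
T′ = 807 × 3.2^(1/4) = 1080 K.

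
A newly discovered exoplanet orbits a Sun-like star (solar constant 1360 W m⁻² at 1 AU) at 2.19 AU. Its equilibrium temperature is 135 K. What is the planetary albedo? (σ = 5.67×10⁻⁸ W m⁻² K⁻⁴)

A ≈ 0.73

Flux at 2.19 AU: S = 1360/2.19² = 284 W m⁻².
From T_eq⁴ = S(1−A)/(4σ): 1−A = 4σT_eq⁴/S.
1−A = 4 × 5.67×10⁻⁸ × (135)⁴ / 284 = 0.266.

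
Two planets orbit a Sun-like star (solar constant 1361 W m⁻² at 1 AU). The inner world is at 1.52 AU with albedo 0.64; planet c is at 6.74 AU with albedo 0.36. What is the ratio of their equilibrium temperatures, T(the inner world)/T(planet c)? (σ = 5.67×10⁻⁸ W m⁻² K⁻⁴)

T_eq = [S₀(1−A)/(4σd²)]^(1/4), so T ∝ (1−A)^(1/4) / √d.
T₁ = [1361×0.36/(4×5.67×10⁻⁸×1.52²)]^(1/4) = 174.87 K.
T₂ = [1361×0.64/(4×5.67×10⁻⁸×6.74²)]^(1/4) = 95.89 K.

T₁/T₂ ≈ 1.824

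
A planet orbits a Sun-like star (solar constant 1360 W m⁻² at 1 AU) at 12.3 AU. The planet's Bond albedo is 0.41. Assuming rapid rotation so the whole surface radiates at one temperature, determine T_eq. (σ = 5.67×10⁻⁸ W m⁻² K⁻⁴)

Flux at 12.3 AU: S = 1360/12.3² = 8.99 W m⁻².
Energy balance: absorbed = emitted ⇒ πR²·S(1−A) = 4πR²·σT_eq⁴, so T_eq⁴ = S(1−A)/(4σ).
T_eq = [8.99 × 0.59 / (4 × 5.67×10⁻⁸)]^(1/4) = (2.34×10⁷)^(1/4) = 69.5 K.

T_eq ≈ 69.5 K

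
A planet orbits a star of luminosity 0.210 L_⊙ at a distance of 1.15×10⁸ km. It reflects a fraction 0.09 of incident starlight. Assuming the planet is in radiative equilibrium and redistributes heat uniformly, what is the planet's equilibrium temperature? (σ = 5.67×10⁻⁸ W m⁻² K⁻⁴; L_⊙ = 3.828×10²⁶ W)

d = 1.15×10⁸ km = 1.15×10¹¹ m.
L = 0.210 × 3.828×10²⁶ = 8.04×10²⁵ W.
Flux: S = L/(4πd²) = 8.04×10²⁵/(4π×(1.15×10¹¹)²) = 484 W m⁻².
Energy balance: absorbed = emitted ⇒ πR²·S(1−A) = 4πR²·σT_eq⁴, so T_eq⁴ = S(1−A)/(4σ).
T_eq = [484 × 0.91 / (4 × 5.67×10⁻⁸)]^(1/4) = (1.94×10⁹)^(1/4) = 210 K.

T_eq ≈ 210 K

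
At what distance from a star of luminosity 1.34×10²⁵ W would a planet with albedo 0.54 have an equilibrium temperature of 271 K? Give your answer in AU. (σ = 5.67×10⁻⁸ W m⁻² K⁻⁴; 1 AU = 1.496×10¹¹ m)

From T_eq⁴ = L(1−A)/(16πσd²): d = √[L(1−A)/(16πσT_eq⁴)].
d = √[1.34×10²⁵ × 0.46 / (16π × 5.67×10⁻⁸ × (271)⁴)] = 2.00×10¹⁰ m = 0.134 AU.

d ≈ 0.134 AU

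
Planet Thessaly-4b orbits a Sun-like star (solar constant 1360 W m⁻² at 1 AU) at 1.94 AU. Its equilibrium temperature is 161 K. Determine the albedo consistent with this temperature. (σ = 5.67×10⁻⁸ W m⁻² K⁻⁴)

Flux at 1.94 AU: S = 1360/1.94² = 361 W m⁻².
From T_eq⁴ = S(1−A)/(4σ): 1−A = 4σT_eq⁴/S.
1−A = 4 × 5.67×10⁻⁸ × (161)⁴ / 361 = 0.422.

A ≈ 0.58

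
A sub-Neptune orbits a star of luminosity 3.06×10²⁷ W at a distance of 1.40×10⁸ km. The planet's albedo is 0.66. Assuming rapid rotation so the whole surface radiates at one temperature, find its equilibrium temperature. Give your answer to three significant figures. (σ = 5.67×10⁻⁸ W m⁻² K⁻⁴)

T_eq ≈ 369 K

d = 1.40×10⁸ km = 1.40×10¹¹ m.
Flux: S = L/(4πd²) = 3.06×10²⁷/(4π×(1.40×10¹¹)²) = 1.24×10⁴ W m⁻².
Energy balance: absorbed = emitted ⇒ πR²·S(1−A) = 4πR²·σT_eq⁴, so T_eq⁴ = S(1−A)/(4σ).
T_eq = [1.24×10⁴ × 0.34 / (4 × 5.67×10⁻⁸)]^(1/4) = (1.86×10¹⁰)^(1/4) = 369 K.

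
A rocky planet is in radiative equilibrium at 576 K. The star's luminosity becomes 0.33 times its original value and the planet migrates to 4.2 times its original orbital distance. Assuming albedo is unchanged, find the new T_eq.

T_eq ∝ L^(1/4) · d^(−1/2).
T′ = 576 × 0.33^(1/4) / 4.2^(1/2) = 213 K.

T_eq ≈ 213 K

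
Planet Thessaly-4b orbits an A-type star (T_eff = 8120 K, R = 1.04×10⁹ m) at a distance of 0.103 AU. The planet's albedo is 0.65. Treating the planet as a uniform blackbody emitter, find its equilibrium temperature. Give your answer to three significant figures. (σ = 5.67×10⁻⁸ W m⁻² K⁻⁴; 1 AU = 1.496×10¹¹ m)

T_eq ≈ 1150 K

d = 0.103 AU = 1.54×10¹⁰ m.
L = 4πR_⋆²σT_⋆⁴ = 4π(1.04×10⁹)² × 5.67×10⁻⁸ × (8120)⁴ = 3.35×10²⁷ W.
S = L/(4πd²) = 1.12×10⁶ W m⁻².
Energy balance: absorbed = emitted ⇒ πR²·S(1−A) = 4πR²·σT_eq⁴, so T_eq⁴ = S(1−A)/(4σ).
T_eq = [1.12×10⁶ × 0.35 / (4 × 5.67×10⁻⁸)]^(1/4) = (1.73×10¹²)^(1/4) = 1150 K.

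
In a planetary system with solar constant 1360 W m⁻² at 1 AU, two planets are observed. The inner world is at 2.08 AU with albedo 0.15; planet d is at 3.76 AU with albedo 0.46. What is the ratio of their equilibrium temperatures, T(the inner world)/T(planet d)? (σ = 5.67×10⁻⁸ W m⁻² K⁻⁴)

T_eq = [S₀(1−A)/(4σd²)]^(1/4), so T ∝ (1−A)^(1/4) / √d.
T₁ = [1360×0.85/(4×5.67×10⁻⁸×2.08²)]^(1/4) = 185.27 K.
T₂ = [1360×0.54/(4×5.67×10⁻⁸×3.76²)]^(1/4) = 123.02 K.

T₁/T₂ ≈ 1.506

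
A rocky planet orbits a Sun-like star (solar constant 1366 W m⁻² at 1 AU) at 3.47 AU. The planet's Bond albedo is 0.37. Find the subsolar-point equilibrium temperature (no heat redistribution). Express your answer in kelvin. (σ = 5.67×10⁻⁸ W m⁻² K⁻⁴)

T_ss ≈ 188 K

Flux at 3.47 AU: S = 1366/3.47² = 113 W m⁻².
At the subsolar point the surface absorbs S(1−A) and emits σT⁴ per unit area — no factor of 4, since only the local patch is in balance.
T = [113 × 0.63 / 5.67×10⁻⁸]^(1/4) = (1.26×10⁹)^(1/4) = 188 K.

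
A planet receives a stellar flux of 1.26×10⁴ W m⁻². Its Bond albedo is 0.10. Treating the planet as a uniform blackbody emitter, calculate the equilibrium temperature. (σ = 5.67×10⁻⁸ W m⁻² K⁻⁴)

T_eq ≈ 473 K

Energy balance: absorbed = emitted ⇒ πR²·S(1−A) = 4πR²·σT_eq⁴, so T_eq⁴ = S(1−A)/(4σ).
T_eq = [1.26×10⁴ × 0.90 / (4 × 5.67×10⁻⁸)]^(1/4) = (5.00×10¹⁰)^(1/4) = 473 K.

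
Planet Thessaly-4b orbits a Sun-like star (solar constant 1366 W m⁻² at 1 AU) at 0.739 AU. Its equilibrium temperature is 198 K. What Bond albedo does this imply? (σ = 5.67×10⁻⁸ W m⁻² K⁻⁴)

A ≈ 0.86

Flux at 0.739 AU: S = 1366/0.739² = 2500 W m⁻².
From T_eq⁴ = S(1−A)/(4σ): 1−A = 4σT_eq⁴/S.
1−A = 4 × 5.67×10⁻⁸ × (198)⁴ / 2500 = 0.139.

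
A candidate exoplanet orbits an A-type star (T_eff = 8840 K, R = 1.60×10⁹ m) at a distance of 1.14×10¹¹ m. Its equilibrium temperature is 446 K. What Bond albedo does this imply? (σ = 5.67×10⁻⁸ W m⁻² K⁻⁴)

A ≈ 0.87

L = 4πR_⋆²σT_⋆⁴ = 4π(1.60×10⁹)² × 5.67×10⁻⁸ × (8840)⁴ = 1.11×10²⁸ W.
S = L/(4πd²) = 6.82×10⁴ W m⁻².
From T_eq⁴ = S(1−A)/(4σ): 1−A = 4σT_eq⁴/S.
1−A = 4 × 5.67×10⁻⁸ × (446)⁴ / 6.82×10⁴ = 0.132.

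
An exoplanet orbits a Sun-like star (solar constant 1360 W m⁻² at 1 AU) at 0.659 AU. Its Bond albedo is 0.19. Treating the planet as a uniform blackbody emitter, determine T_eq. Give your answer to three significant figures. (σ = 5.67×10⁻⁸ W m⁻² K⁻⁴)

T_eq ≈ 325 K

Flux at 0.659 AU: S = 1360/0.659² = 3130 W m⁻².
Energy balance: absorbed = emitted ⇒ πR²·S(1−A) = 4πR²·σT_eq⁴, so T_eq⁴ = S(1−A)/(4σ).
T_eq = [3130 × 0.81 / (4 × 5.67×10⁻⁸)]^(1/4) = (1.12×10¹⁰)^(1/4) = 325 K.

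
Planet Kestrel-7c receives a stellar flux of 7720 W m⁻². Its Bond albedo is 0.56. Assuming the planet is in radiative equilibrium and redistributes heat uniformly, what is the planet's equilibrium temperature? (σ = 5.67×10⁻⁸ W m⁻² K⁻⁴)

Energy balance: absorbed = emitted ⇒ πR²·S(1−A) = 4πR²·σT_eq⁴, so T_eq⁴ = S(1−A)/(4σ).
T_eq = [7720 × 0.44 / (4 × 5.67×10⁻⁸)]^(1/4) = (1.50×10¹⁰)^(1/4) = 350 K.

T_eq ≈ 350 K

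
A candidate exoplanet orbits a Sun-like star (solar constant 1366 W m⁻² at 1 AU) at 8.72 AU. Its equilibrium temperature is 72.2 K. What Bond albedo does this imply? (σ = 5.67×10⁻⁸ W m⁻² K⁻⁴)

Flux at 8.72 AU: S = 1366/8.72² = 18.0 W m⁻².
From T_eq⁴ = S(1−A)/(4σ): 1−A = 4σT_eq⁴/S.
1−A = 4 × 5.67×10⁻⁸ × (72.2)⁴ / 18.0 = 0.343.

A ≈ 0.66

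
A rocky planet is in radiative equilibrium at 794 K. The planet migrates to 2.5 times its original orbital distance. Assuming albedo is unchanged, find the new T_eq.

T_eq ∝ L^(1/4) · d^(−1/2).
T′ = 794 / 2.5^(1/2) = 502 K.

T_eq ≈ 502 K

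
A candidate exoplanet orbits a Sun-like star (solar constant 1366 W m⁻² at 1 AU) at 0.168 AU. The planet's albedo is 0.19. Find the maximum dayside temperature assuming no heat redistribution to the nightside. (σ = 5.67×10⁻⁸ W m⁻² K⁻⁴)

T_ss ≈ 912 K

Flux at 0.168 AU: S = 1366/0.168² = 4.84×10⁴ W m⁻².
With no redistribution each surface element balances locally: S(1−A) = σT⁴.
T = [4.84×10⁴ × 0.81 / 5.67×10⁻⁸]^(1/4) = (6.91×10¹¹)^(1/4) = 912 K.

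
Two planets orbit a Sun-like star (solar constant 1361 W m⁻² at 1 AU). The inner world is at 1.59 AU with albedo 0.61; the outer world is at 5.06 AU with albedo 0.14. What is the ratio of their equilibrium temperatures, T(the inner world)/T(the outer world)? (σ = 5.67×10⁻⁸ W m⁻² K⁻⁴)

T_eq = [S₀(1−A)/(4σd²)]^(1/4), so T ∝ (1−A)^(1/4) / √d.
T₁ = [1361×0.39/(4×5.67×10⁻⁸×1.59²)]^(1/4) = 174.43 K.
T₂ = [1361×0.86/(4×5.67×10⁻⁸×5.06²)]^(1/4) = 119.15 K.

T₁/T₂ ≈ 1.464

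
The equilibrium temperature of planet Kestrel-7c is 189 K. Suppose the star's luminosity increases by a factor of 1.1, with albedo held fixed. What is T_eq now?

T_eq ∝ L^(1/4) · d^(−1/2).
T′ = 189 × 1.1^(1/4) = 194 K.

T_eq ≈ 194 K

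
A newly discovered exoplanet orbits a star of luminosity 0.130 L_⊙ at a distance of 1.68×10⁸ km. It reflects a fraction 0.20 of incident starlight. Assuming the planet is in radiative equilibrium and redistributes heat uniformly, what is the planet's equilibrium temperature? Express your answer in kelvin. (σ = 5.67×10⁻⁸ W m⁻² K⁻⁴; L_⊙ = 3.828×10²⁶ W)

d = 1.68×10⁸ km = 1.68×10¹¹ m.
L = 0.130 × 3.828×10²⁶ = 4.98×10²⁵ W.
Flux: S = L/(4πd²) = 4.98×10²⁵/(4π×(1.68×10¹¹)²) = 140 W m⁻².
Energy balance: absorbed = emitted ⇒ πR²·S(1−A) = 4πR²·σT_eq⁴, so T_eq⁴ = S(1−A)/(4σ).
T_eq = [140 × 0.80 / (4 × 5.67×10⁻⁸)]^(1/4) = (4.95×10⁸)^(1/4) = 149 K.

T_eq ≈ 149 K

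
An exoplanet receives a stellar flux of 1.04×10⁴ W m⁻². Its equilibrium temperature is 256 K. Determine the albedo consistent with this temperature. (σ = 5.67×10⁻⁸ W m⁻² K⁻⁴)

A ≈ 0.91

From T_eq⁴ = S(1−A)/(4σ): 1−A = 4σT_eq⁴/S.
1−A = 4 × 5.67×10⁻⁸ × (256)⁴ / 1.04×10⁴ = 0.094.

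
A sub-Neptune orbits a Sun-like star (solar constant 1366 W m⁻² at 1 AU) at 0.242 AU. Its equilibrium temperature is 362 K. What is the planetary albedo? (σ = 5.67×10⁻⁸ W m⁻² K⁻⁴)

Flux at 0.242 AU: S = 1366/0.242² = 2.33×10⁴ W m⁻².
From T_eq⁴ = S(1−A)/(4σ): 1−A = 4σT_eq⁴/S.
1−A = 4 × 5.67×10⁻⁸ × (362)⁴ / 2.33×10⁴ = 0.167.

A ≈ 0.83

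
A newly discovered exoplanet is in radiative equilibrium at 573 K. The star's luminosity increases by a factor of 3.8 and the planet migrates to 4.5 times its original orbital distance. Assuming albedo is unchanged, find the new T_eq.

T_eq ∝ L^(1/4) · d^(−1/2).
T′ = 573 × 3.8^(1/4) / 4.5^(1/2) = 377 K.

T_eq ≈ 377 K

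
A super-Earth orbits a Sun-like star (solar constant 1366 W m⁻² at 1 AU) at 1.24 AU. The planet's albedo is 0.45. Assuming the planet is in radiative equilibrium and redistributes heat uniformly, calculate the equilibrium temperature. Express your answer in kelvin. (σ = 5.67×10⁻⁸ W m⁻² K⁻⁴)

T_eq ≈ 215 K

Flux at 1.24 AU: S = 1366/1.24² = 888 W m⁻².
Energy balance: absorbed = emitted ⇒ πR²·S(1−A) = 4πR²·σT_eq⁴, so T_eq⁴ = S(1−A)/(4σ).
T_eq = [888 × 0.55 / (4 × 5.67×10⁻⁸)]^(1/4) = (2.15×10⁹)^(1/4) = 215 K.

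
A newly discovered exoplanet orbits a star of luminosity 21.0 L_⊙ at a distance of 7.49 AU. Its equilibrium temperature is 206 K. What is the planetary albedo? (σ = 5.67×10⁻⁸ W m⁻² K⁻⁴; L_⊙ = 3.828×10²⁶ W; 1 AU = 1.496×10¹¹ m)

d = 7.49 AU = 1.12×10¹² m.
L = 21.0 × 3.828×10²⁶ = 8.04×10²⁷ W.
Flux: S = L/(4πd²) = 8.04×10²⁷/(4π×(1.12×10¹²)²) = 510 W m⁻².
From T_eq⁴ = S(1−A)/(4σ): 1−A = 4σT_eq⁴/S.
1−A = 4 × 5.67×10⁻⁸ × (206)⁴ / 510 = 0.802.

A ≈ 0.20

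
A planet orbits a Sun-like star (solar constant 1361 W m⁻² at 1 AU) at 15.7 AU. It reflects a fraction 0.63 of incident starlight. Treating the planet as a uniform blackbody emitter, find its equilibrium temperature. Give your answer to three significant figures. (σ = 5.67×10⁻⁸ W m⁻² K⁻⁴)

Flux at 15.7 AU: S = 1361/15.7² = 5.52 W m⁻².
Energy balance: absorbed = emitted ⇒ πR²·S(1−A) = 4πR²·σT_eq⁴, so T_eq⁴ = S(1−A)/(4σ).
T_eq = [5.52 × 0.37 / (4 × 5.67×10⁻⁸)]^(1/4) = (9.01×10⁶)^(1/4) = 54.8 K.

T_eq ≈ 54.8 K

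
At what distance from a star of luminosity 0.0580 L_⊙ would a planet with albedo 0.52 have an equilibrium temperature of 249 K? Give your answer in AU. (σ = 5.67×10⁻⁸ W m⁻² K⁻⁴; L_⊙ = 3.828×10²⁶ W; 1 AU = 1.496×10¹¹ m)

L = 0.0580 × 3.828×10²⁶ = 2.22×10²⁵ W.
From T_eq⁴ = L(1−A)/(16πσd²): d = √[L(1−A)/(16πσT_eq⁴)].
d = √[2.22×10²⁵ × 0.48 / (16π × 5.67×10⁻⁸ × (249)⁴)] = 3.12×10¹⁰ m = 0.208 AU.

d ≈ 0.208 AU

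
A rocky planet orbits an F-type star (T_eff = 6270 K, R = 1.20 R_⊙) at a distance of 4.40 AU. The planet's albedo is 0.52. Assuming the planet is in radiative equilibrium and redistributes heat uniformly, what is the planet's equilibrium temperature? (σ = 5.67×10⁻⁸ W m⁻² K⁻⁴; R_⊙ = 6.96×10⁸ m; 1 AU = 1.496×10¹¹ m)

R_⋆ = 1.20 × 6.96×10⁸ = 8.35×10⁸ m.
d = 4.40 AU = 6.58×10¹¹ m.
L = 4πR_⋆²σT_⋆⁴ = 4π(8.35×10⁸)² × 5.67×10⁻⁸ × (6270)⁴ = 7.68×10²⁶ W.
S = L/(4πd²) = 141 W m⁻².
Energy balance: absorbed = emitted ⇒ πR²·S(1−A) = 4πR²·σT_eq⁴, so T_eq⁴ = S(1−A)/(4σ).
T_eq = [141 × 0.48 / (4 × 5.67×10⁻⁸)]^(1/4) = (2.99×10⁸)^(1/4) = 131 K.

T_eq ≈ 131 K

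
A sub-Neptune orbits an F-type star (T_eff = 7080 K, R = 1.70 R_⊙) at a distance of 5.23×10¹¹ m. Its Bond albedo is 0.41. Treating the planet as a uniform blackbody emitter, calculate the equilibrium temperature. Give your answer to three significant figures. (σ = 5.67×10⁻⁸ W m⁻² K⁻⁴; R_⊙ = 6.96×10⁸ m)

R_⋆ = 1.70 × 6.96×10⁸ = 1.18×10⁹ m.
L = 4πR_⋆²σT_⋆⁴ = 4π(1.18×10⁹)² × 5.67×10⁻⁸ × (7080)⁴ = 2.51×10²⁷ W.
S = L/(4πd²) = 729 W m⁻².
Energy balance: absorbed = emitted ⇒ πR²·S(1−A) = 4πR²·σT_eq⁴, so T_eq⁴ = S(1−A)/(4σ).
T_eq = [729 × 0.59 / (4 × 5.67×10⁻⁸)]^(1/4) = (1.90×10⁹)^(1/4) = 209 K.

T_eq ≈ 209 K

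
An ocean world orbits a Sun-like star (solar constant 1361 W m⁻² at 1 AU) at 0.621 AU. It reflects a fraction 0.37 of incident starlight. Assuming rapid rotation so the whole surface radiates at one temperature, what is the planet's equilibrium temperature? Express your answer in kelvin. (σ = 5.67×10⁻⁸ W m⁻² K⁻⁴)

T_eq ≈ 315 K

Flux at 0.621 AU: S = 1361/0.621² = 3530 W m⁻².
Energy balance: absorbed = emitted ⇒ πR²·S(1−A) = 4πR²·σT_eq⁴, so T_eq⁴ = S(1−A)/(4σ).
T_eq = [3530 × 0.63 / (4 × 5.67×10⁻⁸)]^(1/4) = (9.80×10⁹)^(1/4) = 315 K.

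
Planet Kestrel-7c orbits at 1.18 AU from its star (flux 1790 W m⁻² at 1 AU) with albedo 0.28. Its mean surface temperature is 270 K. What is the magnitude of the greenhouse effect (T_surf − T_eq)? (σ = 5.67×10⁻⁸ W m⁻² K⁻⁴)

S = 1790/1.18² = 1286 W m⁻².
T_eq = [S(1−A)/(4σ)]^(1/4) = [1286×0.72/(4×5.67×10⁻⁸)]^(1/4) = 252.8 K.
ΔT = T_surf − T_eq = 270 − 252.8.

ΔT ≈ 17.2 K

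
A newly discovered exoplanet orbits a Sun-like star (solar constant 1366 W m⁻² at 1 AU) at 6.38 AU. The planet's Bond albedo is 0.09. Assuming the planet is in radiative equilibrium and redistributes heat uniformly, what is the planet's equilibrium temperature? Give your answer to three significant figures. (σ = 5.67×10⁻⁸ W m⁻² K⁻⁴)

T_eq ≈ 108 K

Flux at 6.38 AU: S = 1366/6.38² = 33.6 W m⁻².
Energy balance: absorbed = emitted ⇒ πR²·S(1−A) = 4πR²·σT_eq⁴, so T_eq⁴ = S(1−A)/(4σ).
T_eq = [33.6 × 0.91 / (4 × 5.67×10⁻⁸)]^(1/4) = (1.35×10⁸)^(1/4) = 108 K.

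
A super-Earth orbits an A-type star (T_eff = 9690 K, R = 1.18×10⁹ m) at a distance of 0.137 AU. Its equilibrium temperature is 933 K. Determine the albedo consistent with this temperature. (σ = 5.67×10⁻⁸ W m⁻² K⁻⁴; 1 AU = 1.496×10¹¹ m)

A ≈ 0.90

d = 0.137 AU = 2.05×10¹⁰ m.
L = 4πR_⋆²σT_⋆⁴ = 4π(1.18×10⁹)² × 5.67×10⁻⁸ × (9690)⁴ = 8.75×10²⁷ W.
S = L/(4πd²) = 1.66×10⁶ W m⁻².
From T_eq⁴ = S(1−A)/(4σ): 1−A = 4σT_eq⁴/S.
1−A = 4 × 5.67×10⁻⁸ × (933)⁴ / 1.66×10⁶ = 0.104.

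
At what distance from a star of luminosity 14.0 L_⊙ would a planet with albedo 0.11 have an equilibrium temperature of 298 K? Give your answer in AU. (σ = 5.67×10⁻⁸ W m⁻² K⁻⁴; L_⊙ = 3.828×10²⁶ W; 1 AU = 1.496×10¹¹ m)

d ≈ 3.08 AU

L = 14.0 × 3.828×10²⁶ = 5.36×10²⁷ W.
From T_eq⁴ = L(1−A)/(16πσd²): d = √[L(1−A)/(16πσT_eq⁴)].
d = √[5.36×10²⁷ × 0.89 / (16π × 5.67×10⁻⁸ × (298)⁴)] = 4.61×10¹¹ m = 3.08 AU.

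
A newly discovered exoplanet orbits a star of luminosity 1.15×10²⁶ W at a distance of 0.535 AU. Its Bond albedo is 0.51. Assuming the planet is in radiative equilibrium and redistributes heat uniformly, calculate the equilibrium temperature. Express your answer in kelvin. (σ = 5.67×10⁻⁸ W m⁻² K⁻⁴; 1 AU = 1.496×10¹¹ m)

d = 0.535 AU = 8.00×10¹⁰ m.
Flux: S = L/(4πd²) = 1.15×10²⁶/(4π×(8.00×10¹⁰)²) = 1430 W m⁻².
Energy balance: absorbed = emitted ⇒ πR²·S(1−A) = 4πR²·σT_eq⁴, so T_eq⁴ = S(1−A)/(4σ).
T_eq = [1430 × 0.49 / (4 × 5.67×10⁻⁸)]^(1/4) = (3.09×10⁹)^(1/4) = 236 K.

T_eq ≈ 236 K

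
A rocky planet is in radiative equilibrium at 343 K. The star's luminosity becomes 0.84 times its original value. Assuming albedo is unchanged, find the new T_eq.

T_eq ≈ 328 K

T_eq ∝ L^(1/4) · d^(−1/2).
T′ = 343 × 0.84^(1/4) = 328 K.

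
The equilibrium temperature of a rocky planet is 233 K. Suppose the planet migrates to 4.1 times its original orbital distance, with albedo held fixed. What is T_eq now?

T_eq ≈ 115 K

T_eq ∝ L^(1/4) · d^(−1/2).
T′ = 233 / 4.1^(1/2) = 115 K.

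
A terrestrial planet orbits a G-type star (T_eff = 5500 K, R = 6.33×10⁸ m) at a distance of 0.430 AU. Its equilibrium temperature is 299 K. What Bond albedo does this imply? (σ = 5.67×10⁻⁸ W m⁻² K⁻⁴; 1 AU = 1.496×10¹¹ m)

d = 0.430 AU = 6.43×10¹⁰ m.
L = 4πR_⋆²σT_⋆⁴ = 4π(6.33×10⁸)² × 5.67×10⁻⁸ × (5500)⁴ = 2.61×10²⁶ W.
S = L/(4πd²) = 5020 W m⁻².
From T_eq⁴ = S(1−A)/(4σ): 1−A = 4σT_eq⁴/S.
1−A = 4 × 5.67×10⁻⁸ × (299)⁴ / 5020 = 0.361.

A ≈ 0.64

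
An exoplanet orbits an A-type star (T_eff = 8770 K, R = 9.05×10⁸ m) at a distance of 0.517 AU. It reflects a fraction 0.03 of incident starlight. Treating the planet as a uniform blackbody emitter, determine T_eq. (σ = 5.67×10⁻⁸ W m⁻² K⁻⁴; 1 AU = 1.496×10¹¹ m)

d = 0.517 AU = 7.73×10¹⁰ m.
L = 4πR_⋆²σT_⋆⁴ = 4π(9.05×10⁸)² × 5.67×10⁻⁸ × (8770)⁴ = 3.45×10²⁷ W.
S = L/(4πd²) = 4.59×10⁴ W m⁻².
Energy balance: absorbed = emitted ⇒ πR²·S(1−A) = 4πR²·σT_eq⁴, so T_eq⁴ = S(1−A)/(4σ).
T_eq = [4.59×10⁴ × 0.97 / (4 × 5.67×10⁻⁸)]^(1/4) = (1.96×10¹¹)^(1/4) = 666 K.

T_eq ≈ 666 K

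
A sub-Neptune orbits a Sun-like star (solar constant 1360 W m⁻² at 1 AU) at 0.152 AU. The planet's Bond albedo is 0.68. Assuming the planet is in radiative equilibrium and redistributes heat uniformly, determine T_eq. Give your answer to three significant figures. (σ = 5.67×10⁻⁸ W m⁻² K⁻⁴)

T_eq ≈ 537 K

Flux at 0.152 AU: S = 1360/0.152² = 5.89×10⁴ W m⁻².
Energy balance: absorbed = emitted ⇒ πR²·S(1−A) = 4πR²·σT_eq⁴, so T_eq⁴ = S(1−A)/(4σ).
T_eq = [5.89×10⁴ × 0.32 / (4 × 5.67×10⁻⁸)]^(1/4) = (8.31×10¹⁰)^(1/4) = 537 K.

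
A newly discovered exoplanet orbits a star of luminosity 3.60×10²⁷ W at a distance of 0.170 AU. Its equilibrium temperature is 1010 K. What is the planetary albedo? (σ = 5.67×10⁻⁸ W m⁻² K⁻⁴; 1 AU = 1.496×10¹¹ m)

d = 0.170 AU = 2.54×10¹⁰ m.
Flux: S = L/(4πd²) = 3.60×10²⁷/(4π×(2.54×10¹⁰)²) = 4.43×10⁵ W m⁻².
From T_eq⁴ = S(1−A)/(4σ): 1−A = 4σT_eq⁴/S.
1−A = 4 × 5.67×10⁻⁸ × (1010)⁴ / 4.43×10⁵ = 0.533.

A ≈ 0.47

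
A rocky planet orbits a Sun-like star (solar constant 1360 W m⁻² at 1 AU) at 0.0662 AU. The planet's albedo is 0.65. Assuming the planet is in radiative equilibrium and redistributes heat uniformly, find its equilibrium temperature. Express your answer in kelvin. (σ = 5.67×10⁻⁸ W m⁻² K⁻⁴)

T_eq ≈ 832 K

Flux at 0.0662 AU: S = 1360/0.0662² = 3.10×10⁵ W m⁻².
Energy balance: absorbed = emitted ⇒ πR²·S(1−A) = 4πR²·σT_eq⁴, so T_eq⁴ = S(1−A)/(4σ).
T_eq = [3.10×10⁵ × 0.35 / (4 × 5.67×10⁻⁸)]^(1/4) = (4.79×10¹¹)^(1/4) = 832 K.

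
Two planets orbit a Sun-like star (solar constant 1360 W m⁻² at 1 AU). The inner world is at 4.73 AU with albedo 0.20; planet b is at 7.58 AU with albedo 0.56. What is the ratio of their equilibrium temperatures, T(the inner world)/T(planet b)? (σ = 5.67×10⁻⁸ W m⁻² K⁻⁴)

T_eq = [S₀(1−A)/(4σd²)]^(1/4), so T ∝ (1−A)^(1/4) / √d.
T₁ = [1360×0.80/(4×5.67×10⁻⁸×4.73²)]^(1/4) = 121.01 K.
T₂ = [1360×0.44/(4×5.67×10⁻⁸×7.58²)]^(1/4) = 82.32 K.

T₁/T₂ ≈ 1.470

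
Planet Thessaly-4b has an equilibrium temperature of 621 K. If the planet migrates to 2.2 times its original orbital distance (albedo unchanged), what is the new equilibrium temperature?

T_eq ∝ L^(1/4) · d^(−1/2).
T′ = 621 / 2.2^(1/2) = 419 K.

T_eq ≈ 419 K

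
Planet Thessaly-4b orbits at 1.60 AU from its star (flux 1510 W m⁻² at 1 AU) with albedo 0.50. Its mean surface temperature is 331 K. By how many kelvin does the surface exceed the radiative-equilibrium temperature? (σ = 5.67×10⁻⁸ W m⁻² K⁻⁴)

ΔT ≈ 141.1 K

S = 1510/1.60² = 589.8 W m⁻².
T_eq = [S(1−A)/(4σ)]^(1/4) = [589.8×0.50/(4×5.67×10⁻⁸)]^(1/4) = 189.9 K.
ΔT = T_surf − T_eq = 331 − 189.9.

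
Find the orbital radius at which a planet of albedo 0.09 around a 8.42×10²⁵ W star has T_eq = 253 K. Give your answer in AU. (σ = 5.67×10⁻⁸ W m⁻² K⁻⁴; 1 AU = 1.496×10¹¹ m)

d ≈ 0.541 AU

From T_eq⁴ = L(1−A)/(16πσd²): d = √[L(1−A)/(16πσT_eq⁴)].
d = √[8.42×10²⁵ × 0.91 / (16π × 5.67×10⁻⁸ × (253)⁴)] = 8.10×10¹⁰ m = 0.541 AU.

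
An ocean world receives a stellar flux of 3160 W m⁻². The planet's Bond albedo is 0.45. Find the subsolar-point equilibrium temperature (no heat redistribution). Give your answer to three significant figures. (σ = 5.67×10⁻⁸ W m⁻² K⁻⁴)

At the subsolar point the surface absorbs S(1−A) and emits σT⁴ per unit area — no factor of 4, since only the local patch is in balance.
T = [3160 × 0.55 / 5.67×10⁻⁸]^(1/4) = (3.07×10¹⁰)^(1/4) = 418 K.

T_ss ≈ 418 K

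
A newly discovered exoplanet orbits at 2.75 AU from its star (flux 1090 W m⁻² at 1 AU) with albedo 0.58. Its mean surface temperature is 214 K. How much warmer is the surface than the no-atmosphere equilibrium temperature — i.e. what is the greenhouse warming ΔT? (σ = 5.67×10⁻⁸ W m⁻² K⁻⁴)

ΔT ≈ 86.2 K

S = 1090/2.75² = 144.1 W m⁻².
T_eq = [S(1−A)/(4σ)]^(1/4) = [144.1×0.42/(4×5.67×10⁻⁸)]^(1/4) = 127.8 K.
ΔT = T_surf − T_eq = 214 − 127.8.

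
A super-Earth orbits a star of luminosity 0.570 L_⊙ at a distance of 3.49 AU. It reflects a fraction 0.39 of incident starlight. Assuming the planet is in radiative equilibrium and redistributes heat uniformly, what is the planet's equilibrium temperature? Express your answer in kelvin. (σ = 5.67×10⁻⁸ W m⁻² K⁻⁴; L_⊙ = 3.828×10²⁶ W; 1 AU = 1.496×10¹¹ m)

d = 3.49 AU = 5.22×10¹¹ m.
L = 0.570 × 3.828×10²⁶ = 2.18×10²⁶ W.
Flux: S = L/(4πd²) = 2.18×10²⁶/(4π×(5.22×10¹¹)²) = 63.7 W m⁻².
Energy balance: absorbed = emitted ⇒ πR²·S(1−A) = 4πR²·σT_eq⁴, so T_eq⁴ = S(1−A)/(4σ).
T_eq = [63.7 × 0.61 / (4 × 5.67×10⁻⁸)]^(1/4) = (1.71×10⁸)^(1/4) = 114 K.

T_eq ≈ 114 K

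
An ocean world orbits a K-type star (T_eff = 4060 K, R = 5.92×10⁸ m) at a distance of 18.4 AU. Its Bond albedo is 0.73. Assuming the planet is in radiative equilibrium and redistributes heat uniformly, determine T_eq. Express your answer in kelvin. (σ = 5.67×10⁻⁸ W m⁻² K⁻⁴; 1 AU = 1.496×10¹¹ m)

T_eq ≈ 30.3 K

d = 18.4 AU = 2.75×10¹² m.
L = 4πR_⋆²σT_⋆⁴ = 4π(5.92×10⁸)² × 5.67×10⁻⁸ × (4060)⁴ = 6.78×10²⁵ W.
S = L/(4πd²) = 0.713 W m⁻².
Energy balance: absorbed = emitted ⇒ πR²·S(1−A) = 4πR²·σT_eq⁴, so T_eq⁴ = S(1−A)/(4σ).
T_eq = [0.713 × 0.27 / (4 × 5.67×10⁻⁸)]^(1/4) = (8.48×10⁵)^(1/4) = 30.3 K.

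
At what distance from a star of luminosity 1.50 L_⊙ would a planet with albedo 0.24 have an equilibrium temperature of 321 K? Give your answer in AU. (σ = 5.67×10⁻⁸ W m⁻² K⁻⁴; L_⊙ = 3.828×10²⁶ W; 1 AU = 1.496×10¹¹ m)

L = 1.50 × 3.828×10²⁶ = 5.74×10²⁶ W.
From T_eq⁴ = L(1−A)/(16πσd²): d = √[L(1−A)/(16πσT_eq⁴)].
d = √[5.74×10²⁶ × 0.76 / (16π × 5.67×10⁻⁸ × (321)⁴)] = 1.20×10¹¹ m = 0.803 AU.

d ≈ 0.803 AU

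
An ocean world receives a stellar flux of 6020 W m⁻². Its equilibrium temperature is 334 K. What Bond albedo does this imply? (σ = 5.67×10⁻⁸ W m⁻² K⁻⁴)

From T_eq⁴ = S(1−A)/(4σ): 1−A = 4σT_eq⁴/S.
1−A = 4 × 5.67×10⁻⁸ × (334)⁴ / 6020 = 0.469.

A ≈ 0.53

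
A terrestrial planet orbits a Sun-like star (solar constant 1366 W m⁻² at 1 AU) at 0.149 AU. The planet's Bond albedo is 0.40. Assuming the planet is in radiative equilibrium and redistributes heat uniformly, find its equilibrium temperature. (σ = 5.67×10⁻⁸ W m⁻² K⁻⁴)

Flux at 0.149 AU: S = 1366/0.149² = 6.15×10⁴ W m⁻².
Energy balance: absorbed = emitted ⇒ πR²·S(1−A) = 4πR²·σT_eq⁴, so T_eq⁴ = S(1−A)/(4σ).
T_eq = [6.15×10⁴ × 0.60 / (4 × 5.67×10⁻⁸)]^(1/4) = (1.63×10¹¹)^(1/4) = 635 K.

T_eq ≈ 635 K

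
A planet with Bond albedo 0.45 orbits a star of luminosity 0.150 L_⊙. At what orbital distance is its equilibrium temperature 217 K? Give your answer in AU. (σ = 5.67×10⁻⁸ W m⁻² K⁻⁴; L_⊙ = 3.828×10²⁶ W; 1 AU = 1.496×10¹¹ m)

d ≈ 0.473 AU

L = 0.150 × 3.828×10²⁶ = 5.74×10²⁵ W.
From T_eq⁴ = L(1−A)/(16πσd²): d = √[L(1−A)/(16πσT_eq⁴)].
d = √[5.74×10²⁵ × 0.55 / (16π × 5.67×10⁻⁸ × (217)⁴)] = 7.07×10¹⁰ m = 0.473 AU.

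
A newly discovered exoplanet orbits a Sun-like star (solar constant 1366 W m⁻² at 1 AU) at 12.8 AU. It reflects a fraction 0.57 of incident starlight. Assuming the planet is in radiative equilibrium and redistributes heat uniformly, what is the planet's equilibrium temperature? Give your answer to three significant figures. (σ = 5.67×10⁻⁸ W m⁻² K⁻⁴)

T_eq ≈ 63.1 K

Flux at 12.8 AU: S = 1366/12.8² = 8.34 W m⁻².
Energy balance: absorbed = emitted ⇒ πR²·S(1−A) = 4πR²·σT_eq⁴, so T_eq⁴ = S(1−A)/(4σ).
T_eq = [8.34 × 0.43 / (4 × 5.67×10⁻⁸)]^(1/4) = (1.58×10⁷)^(1/4) = 63.1 K.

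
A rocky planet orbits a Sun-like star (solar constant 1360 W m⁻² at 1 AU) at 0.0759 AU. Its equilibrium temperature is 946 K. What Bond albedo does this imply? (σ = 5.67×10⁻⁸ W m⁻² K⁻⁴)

Flux at 0.0759 AU: S = 1360/0.0759² = 2.36×10⁵ W m⁻².
From T_eq⁴ = S(1−A)/(4σ): 1−A = 4σT_eq⁴/S.
1−A = 4 × 5.67×10⁻⁸ × (946)⁴ / 2.36×10⁵ = 0.769.

A ≈ 0.23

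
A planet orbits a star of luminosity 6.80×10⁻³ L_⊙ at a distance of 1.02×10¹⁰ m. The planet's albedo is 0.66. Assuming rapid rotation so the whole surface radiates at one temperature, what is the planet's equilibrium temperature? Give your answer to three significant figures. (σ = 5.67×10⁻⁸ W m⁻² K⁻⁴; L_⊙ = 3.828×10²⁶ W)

T_eq ≈ 234 K

L = 6.80×10⁻³ × 3.828×10²⁶ = 2.60×10²⁴ W.
Flux: S = L/(4πd²) = 2.60×10²⁴/(4π×(1.02×10¹⁰)²) = 1990 W m⁻².
Energy balance: absorbed = emitted ⇒ πR²·S(1−A) = 4πR²·σT_eq⁴, so T_eq⁴ = S(1−A)/(4σ).
T_eq = [1990 × 0.34 / (4 × 5.67×10⁻⁸)]^(1/4) = (2.98×10⁹)^(1/4) = 234 K.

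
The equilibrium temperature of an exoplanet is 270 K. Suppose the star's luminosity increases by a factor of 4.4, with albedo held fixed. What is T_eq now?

T_eq ∝ L^(1/4) · d^(−1/2).
T′ = 270 × 4.4^(1/4) = 391 K.

T_eq ≈ 391 K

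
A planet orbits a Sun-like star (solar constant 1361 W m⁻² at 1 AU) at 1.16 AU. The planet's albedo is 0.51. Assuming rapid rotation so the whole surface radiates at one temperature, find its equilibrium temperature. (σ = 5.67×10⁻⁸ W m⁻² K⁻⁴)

Flux at 1.16 AU: S = 1361/1.16² = 1010 W m⁻².
Energy balance: absorbed = emitted ⇒ πR²·S(1−A) = 4πR²·σT_eq⁴, so T_eq⁴ = S(1−A)/(4σ).
T_eq = [1010 × 0.49 / (4 × 5.67×10⁻⁸)]^(1/4) = (2.19×10⁹)^(1/4) = 216 K.

T_eq ≈ 216 K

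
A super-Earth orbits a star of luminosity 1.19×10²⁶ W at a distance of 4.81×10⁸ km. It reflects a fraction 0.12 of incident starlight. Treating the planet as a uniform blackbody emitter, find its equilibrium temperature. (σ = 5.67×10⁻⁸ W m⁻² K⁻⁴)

d = 4.81×10⁸ km = 4.81×10¹¹ m.
Flux: S = L/(4πd²) = 1.19×10²⁶/(4π×(4.81×10¹¹)²) = 40.9 W m⁻².
Energy balance: absorbed = emitted ⇒ πR²·S(1−A) = 4πR²·σT_eq⁴, so T_eq⁴ = S(1−A)/(4σ).
T_eq = [40.9 × 0.88 / (4 × 5.67×10⁻⁸)]^(1/4) = (1.59×10⁸)^(1/4) = 112 K.

T_eq ≈ 112 K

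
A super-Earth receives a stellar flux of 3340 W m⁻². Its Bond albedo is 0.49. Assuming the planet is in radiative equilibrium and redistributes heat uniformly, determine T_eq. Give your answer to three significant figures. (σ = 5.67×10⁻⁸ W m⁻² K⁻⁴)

Energy balance: absorbed = emitted ⇒ πR²·S(1−A) = 4πR²·σT_eq⁴, so T_eq⁴ = S(1−A)/(4σ).
T_eq = [3340 × 0.51 / (4 × 5.67×10⁻⁸)]^(1/4) = (7.51×10⁹)^(1/4) = 294 K.

T_eq ≈ 294 K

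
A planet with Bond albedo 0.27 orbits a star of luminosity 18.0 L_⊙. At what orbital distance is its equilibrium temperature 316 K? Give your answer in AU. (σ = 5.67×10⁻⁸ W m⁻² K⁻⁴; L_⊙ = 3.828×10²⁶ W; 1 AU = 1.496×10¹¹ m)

d ≈ 2.81 AU

L = 18.0 × 3.828×10²⁶ = 6.89×10²⁷ W.
From T_eq⁴ = L(1−A)/(16πσd²): d = √[L(1−A)/(16πσT_eq⁴)].
d = √[6.89×10²⁷ × 0.73 / (16π × 5.67×10⁻⁸ × (316)⁴)] = 4.21×10¹¹ m = 2.81 AU.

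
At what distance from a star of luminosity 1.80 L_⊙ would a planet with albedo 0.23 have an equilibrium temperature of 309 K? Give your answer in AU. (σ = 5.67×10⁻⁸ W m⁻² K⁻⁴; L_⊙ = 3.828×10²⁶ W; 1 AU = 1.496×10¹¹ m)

d ≈ 0.955 AU

L = 1.80 × 3.828×10²⁶ = 6.89×10²⁶ W.
From T_eq⁴ = L(1−A)/(16πσd²): d = √[L(1−A)/(16πσT_eq⁴)].
d = √[6.89×10²⁶ × 0.77 / (16π × 5.67×10⁻⁸ × (309)⁴)] = 1.43×10¹¹ m = 0.955 AU.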